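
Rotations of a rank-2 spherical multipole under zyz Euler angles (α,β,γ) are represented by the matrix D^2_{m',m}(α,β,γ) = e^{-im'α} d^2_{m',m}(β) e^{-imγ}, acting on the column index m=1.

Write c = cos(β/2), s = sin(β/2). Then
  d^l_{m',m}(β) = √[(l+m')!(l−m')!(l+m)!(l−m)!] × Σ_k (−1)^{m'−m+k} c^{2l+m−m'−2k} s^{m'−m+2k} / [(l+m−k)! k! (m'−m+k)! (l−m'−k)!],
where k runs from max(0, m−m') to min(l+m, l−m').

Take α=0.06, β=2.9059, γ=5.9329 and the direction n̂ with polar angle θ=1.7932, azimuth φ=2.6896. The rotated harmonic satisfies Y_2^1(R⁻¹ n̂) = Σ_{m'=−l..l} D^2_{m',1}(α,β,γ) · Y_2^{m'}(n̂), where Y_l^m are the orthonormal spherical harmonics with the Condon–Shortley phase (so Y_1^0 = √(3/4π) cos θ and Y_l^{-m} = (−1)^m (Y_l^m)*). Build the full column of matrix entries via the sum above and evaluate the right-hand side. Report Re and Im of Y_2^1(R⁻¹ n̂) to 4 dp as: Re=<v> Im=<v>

Re=-0.0081 Im=-0.0092

Need the full column D^2_{m',1} for m'=−2..2 at α=0.0600, β=2.9059, γ=5.9329.
cos(β/2)=0.117574, sin(β/2)=0.993064
d^2_{-2,1}: single k=3 term ⇒ +0.230289;  D = +0.205288+0.104353i
d^2_{-1,1}: k∈[2..3] ⇒ +0.040897 -0.972544 = -0.931646;  D = -0.854326-0.371607i
d^2_{0,1}: k∈[1..2] ⇒ +0.003954 -0.282045 = -0.278091;  D = -0.261204-0.095431i
d^2_{1,1}: k∈[0..1] ⇒ +0.000191 -0.040897 = -0.040706;  D = -0.039003-0.011651i
d^2_{2,1}: single k=0 term ⇒ -0.003228;  D = -0.003143-0.000737i
Y_2^{m'}(θ=1.7932,φ=2.6896) and Σ D·Y over m':
  (+0.2053+0.1044i)·(+0.2273+0.2888i)  (-0.8543-0.3716i)·(+0.1495+0.0726i)  (-0.2612-0.0954i)·(-0.2694+0.0000i)  (-0.0390-0.0117i)·(-0.1495+0.0726i)  (-0.0031-0.0007i)·(+0.2273-0.2888i)
Y_2^1(R⁻¹ n̂) = -0.008128-0.009226i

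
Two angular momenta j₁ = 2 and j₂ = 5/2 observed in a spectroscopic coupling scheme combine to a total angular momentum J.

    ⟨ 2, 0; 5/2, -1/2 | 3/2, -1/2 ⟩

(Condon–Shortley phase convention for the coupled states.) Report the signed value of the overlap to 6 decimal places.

√[4·3!1!2!/7! · 2!2!2!3!1!2!] = √(32/35)
  +(−1)^1/∏(1,2,1,1,0,1)! = -1/2  (running -1/2)
  +(−1)^2/∏(2,1,0,0,1,2)! = 1/4  (running -1/4)
⟨..|..⟩ = √(32/35)·(-1/4) = -0.239046

−√(2/35) = -0.239046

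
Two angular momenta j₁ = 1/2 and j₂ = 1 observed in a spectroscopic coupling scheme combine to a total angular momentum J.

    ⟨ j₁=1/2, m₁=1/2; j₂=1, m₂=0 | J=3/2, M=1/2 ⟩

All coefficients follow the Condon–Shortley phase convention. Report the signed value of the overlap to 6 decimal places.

+√(2/3) ≈ +0.816497

triangle: 0!*1!*2!/4! = 2/24
(j±m)!: 1!*0!*1!*1!*2!*1! = 2
prefactor² = (2J+1)*Δ*N² = 2/3
  k=0: +1/(0!*0!*0!*1!*1!*1!) = 1
Σ = 1  ⇒  CG² = 2/3*1² = 2/3
CG = +√(2/3) = +0.816497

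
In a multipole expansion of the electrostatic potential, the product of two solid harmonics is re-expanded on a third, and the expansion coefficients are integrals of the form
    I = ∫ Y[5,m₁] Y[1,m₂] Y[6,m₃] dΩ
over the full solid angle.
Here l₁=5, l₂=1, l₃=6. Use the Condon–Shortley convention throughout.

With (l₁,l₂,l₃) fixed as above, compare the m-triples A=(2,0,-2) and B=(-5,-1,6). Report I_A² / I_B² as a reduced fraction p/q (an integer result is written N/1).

16/33

Same 5,1,6: normalisation and zero-m 3j drop out of the ratio.
A: Δ: 0! 10! 2! / 13! → 1/858; sum: t=0:+1/30240 = 1/30240; 3j²(5 1 6; 2 0 -2) = Δ·Π!·Σ² = 16/429  (sign +1)
B: Δ: 0! 10! 2! / 13! → 1/858; sum: t=0:+1/7257600 = 1/7257600; 3j²(5 1 6; -5 -1 6) = Δ·Π!·Σ² = 1/13  (sign +1)
I_A²/I_B² = (16/429)/(1/13) = 16/33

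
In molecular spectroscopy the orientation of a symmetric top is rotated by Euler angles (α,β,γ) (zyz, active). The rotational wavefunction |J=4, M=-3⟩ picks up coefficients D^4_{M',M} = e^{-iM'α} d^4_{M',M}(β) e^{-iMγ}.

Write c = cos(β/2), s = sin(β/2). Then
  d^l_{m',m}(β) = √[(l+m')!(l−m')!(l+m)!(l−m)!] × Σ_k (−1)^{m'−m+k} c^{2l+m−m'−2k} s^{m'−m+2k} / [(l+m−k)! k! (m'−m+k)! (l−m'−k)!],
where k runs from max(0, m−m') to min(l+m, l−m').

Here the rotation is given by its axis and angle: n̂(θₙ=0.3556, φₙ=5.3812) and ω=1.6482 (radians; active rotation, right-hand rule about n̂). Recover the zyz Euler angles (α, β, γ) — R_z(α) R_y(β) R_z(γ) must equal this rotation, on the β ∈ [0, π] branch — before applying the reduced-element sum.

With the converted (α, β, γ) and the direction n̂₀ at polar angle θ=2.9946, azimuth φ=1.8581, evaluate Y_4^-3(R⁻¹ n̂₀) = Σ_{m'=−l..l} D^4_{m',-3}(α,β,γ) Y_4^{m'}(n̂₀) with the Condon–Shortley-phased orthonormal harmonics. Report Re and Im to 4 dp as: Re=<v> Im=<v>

Axis–angle → zyz. n̂ = (sinθₙcosφₙ, sinθₙsinφₙ, cosθₙ) = (+0.215873, -0.273147, +0.937438), ω = 1.6482.
R = I cosω + sinω [n̂]ₓ + (1−cosω) n̂n̂ᵀ gives
  R = [-0.027122, -0.998156, -0.054312; +0.871106, +0.003052, -0.491085; +0.490345, -0.060631, +0.869417]
β = atan2(√(R₁₃²+R₂₃²), R₃₃) = 0.516776; α = atan2(R₂₃, R₁₃) mod 2π = 4.602240; γ = atan2(R₃₂, −R₃₁) mod 2π = 3.264618
Need the full column D^4_{m',-3} for m'=−4..4 at α=4.6022, β=0.5168, γ=3.2646.
cos(β/2)=0.966803, sin(β/2)=0.255522
d^4_{-4,-3}: single k=1 term ⇒ +0.570611;  D = -0.569152+0.040776i
d^4_{-3,-3}: k∈[0..1] ⇒ +0.763316 -0.373236 = +0.390080;  D = +0.015064-0.389789i
d^4_{-2,-3}: k∈[0..1] ⇒ -0.754847 +0.158184 = -0.596664;  D = -0.590073-0.088443i
d^4_{-1,-3}: k∈[0..1] ⇒ +0.423210 -0.049270 = +0.373940;  D = -0.095744+0.361475i
d^4_{0,-3}: k∈[0..1] ⇒ -0.166740 +0.011647 = -0.155093;  D = +0.144649+0.055950i
d^4_{1,-3}: k∈[0..1] ⇒ +0.049270 -0.002065 = +0.047205;  D = +0.021766-0.041888i
d^4_{2,-3}: k∈[0..1] ⇒ -0.011050 +0.000257 = -0.010792;  D = -0.008971-0.005999i
d^4_{3,-3}: k∈[0..1] ⇒ +0.001821 -0.000018 = +0.001803;  D = -0.001161+0.001380i
d^4_{4,-3}: single k=0 term ⇒ -0.000194;  D = +0.000134+0.000141i
Y_4^{m'}(θ=2.9946,φ=1.8581) and Σ D·Y over m':
  (-0.5692+0.0408i)·(+0.0001-0.0002i)  (+0.0151-0.3898i)·(-0.0030-0.0025i)  (-0.5901-0.0884i)·(-0.0352+0.0228i)  (-0.0957+0.3615i)·(+0.0748+0.2531i)  (+0.1446+0.0560i)·(+0.7572+0.0000i)  (+0.0218-0.0419i)·(-0.0748+0.2531i)  (-0.0090-0.0060i)·(-0.0352-0.0228i)  (-0.0012+0.0014i)·(+0.0030-0.0025i)  (+0.0001+0.0001i)·(+0.0001+0.0002i)
Y_4^-3(R⁻¹ n̂) = +0.041787+0.045105i

Re=0.0418 Im=0.0451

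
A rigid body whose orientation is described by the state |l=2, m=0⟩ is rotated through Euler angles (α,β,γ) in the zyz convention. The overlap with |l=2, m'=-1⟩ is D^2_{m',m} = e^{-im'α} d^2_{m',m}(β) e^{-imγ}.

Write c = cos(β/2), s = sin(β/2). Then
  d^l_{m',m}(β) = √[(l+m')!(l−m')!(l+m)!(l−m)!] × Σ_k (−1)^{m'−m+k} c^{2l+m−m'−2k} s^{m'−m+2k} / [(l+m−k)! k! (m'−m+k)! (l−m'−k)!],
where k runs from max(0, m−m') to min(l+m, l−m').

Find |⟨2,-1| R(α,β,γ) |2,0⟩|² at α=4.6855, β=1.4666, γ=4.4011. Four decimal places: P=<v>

P=0.0161

D^2_{-1,0}(4.6855,1.4666,4.4011) = e^{-i·-1·4.6855}·d^2_{-1,0}(1.4666)·e^{-i·0·4.4011}. Compute d first:
c=cos(1.466600/2)=0.742970, s=sin(1.466600/2)=0.669325; N=√[1·6·2·2]=4.898979
k∈{1,2} keeps every argument non-negative
  k=1: (−1)^0·4.8990/(2)·0.7430^3·0.6693^1 = +0.672397
  k=2: (−1)^1·4.8990/(2)·0.7430^1·0.6693^3 = -0.545705
d^2_{-1,0}(1.4666) = +0.672397 -0.545705 = +0.126692
|D^2_{-1,0}|² = |d^2_{-1,0}(β)|² = (+0.126692)² = 0.016051 (the z-rotation phases have unit modulus)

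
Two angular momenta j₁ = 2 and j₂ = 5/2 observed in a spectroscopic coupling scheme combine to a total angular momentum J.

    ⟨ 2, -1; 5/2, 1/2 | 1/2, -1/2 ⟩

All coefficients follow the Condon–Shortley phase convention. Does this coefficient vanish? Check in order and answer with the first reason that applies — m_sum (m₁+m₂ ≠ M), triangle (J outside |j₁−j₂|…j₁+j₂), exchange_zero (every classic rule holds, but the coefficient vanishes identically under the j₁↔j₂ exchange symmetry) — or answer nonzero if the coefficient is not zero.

m-sum: m₁+m₂ = -1+1/2 = -1/2, M = -1/2  ✓
triangle: |j₁−j₂| = 1/2 ≤ J = 1/2 ≤ j₁+j₂ = 9/2  ✓
exchange: j₁≠j₂ or m₁≠m₂ — the exchange symmetry imposes no constraint here
value check: CG = −√(2/15) = -0.365148 ≠ 0

nonzero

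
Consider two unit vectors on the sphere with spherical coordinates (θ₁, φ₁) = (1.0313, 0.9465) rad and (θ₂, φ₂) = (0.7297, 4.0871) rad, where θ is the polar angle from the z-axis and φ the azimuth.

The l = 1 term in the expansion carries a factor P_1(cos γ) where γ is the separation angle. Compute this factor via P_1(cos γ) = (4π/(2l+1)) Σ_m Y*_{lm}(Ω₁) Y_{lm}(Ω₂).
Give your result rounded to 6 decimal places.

Addition theorem: P_1(cos γ) = (4π/3) Σ_m Y*_{lm}(Ω₁) Y_{lm}(Ω₂), m = −1…1:
  term(m=-1) = -0.068273-0.000068i   from Y*(Ω₁)=+0.173267+0.240510i, Y(Ω₂)=-0.134815+0.186744i
  term(m=+0) = +0.091411+0.000000i   from Y*(Ω₁)=+0.250997-0.000000i, Y(Ω₂)=+0.364192+0.000000i
  term(m=+1) = -0.068273+0.000068i   from Y*(Ω₁)=-0.173267+0.240510i, Y(Ω₂)=+0.134815+0.186744i
Accumulated sum -0.045134+0.000000i; after 4π/(2l+1) scaling, -0.189059+0.000000i ⇒ P_1 = -0.189059

-0.189059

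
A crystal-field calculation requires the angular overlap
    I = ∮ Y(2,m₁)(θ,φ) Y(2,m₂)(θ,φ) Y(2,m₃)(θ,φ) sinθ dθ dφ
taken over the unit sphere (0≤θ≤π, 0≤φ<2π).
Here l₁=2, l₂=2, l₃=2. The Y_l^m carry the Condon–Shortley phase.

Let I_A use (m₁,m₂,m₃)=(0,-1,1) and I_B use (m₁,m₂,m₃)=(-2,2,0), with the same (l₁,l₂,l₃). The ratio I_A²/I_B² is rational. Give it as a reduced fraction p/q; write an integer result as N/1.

1/4

l's match ⇒ only the (l;m) 3-j factors differ between A and B.
A: triangle coeff Δ(2,2,2) = 1/630; Σ_t [0,1]: t=0:+1/4 t=1:−1/2 = -1/4; (3j)²=1/70 [(2 2 2; 0 -1 1)], sign=+1
B: triangle coeff Δ(2,2,2) = 1/630; Σ_t [2,2]: t=2:+1/8 = 1/8; (3j)²=2/35 [(2 2 2; -2 2 0)], sign=+1
I_A²/I_B² = (1/70)/(2/35) = 1/4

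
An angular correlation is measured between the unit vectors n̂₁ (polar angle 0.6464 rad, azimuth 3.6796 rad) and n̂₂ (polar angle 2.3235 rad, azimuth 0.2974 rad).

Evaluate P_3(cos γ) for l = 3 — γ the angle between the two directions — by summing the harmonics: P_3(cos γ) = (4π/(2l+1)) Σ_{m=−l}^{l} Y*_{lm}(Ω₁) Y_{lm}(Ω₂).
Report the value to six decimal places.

Addition theorem: P_3(cos γ) = (4π/7) Σ_m Y*_{lm}(Ω₁) Y_{lm}(Ω₂), m = −3…3:
  m=-3: Y*=0.00394 - 0.09108j  Y=0.10181 - 0.12627j  product -0.01110 - 0.00977j
  m=-2: Y*=0.14053 + 0.26047j  Y=-0.30824 + 0.20853j  product -0.09763 - 0.05098j
  m=-1: Y*=-0.36542 - 0.21805j  Y=0.30144 - 0.09239j  product -0.13030 - 0.03197j
  m=+0: Y*=0.05543 + 0.00000j  Y=0.16923 + 0.00000j  product 0.00938 + 0.00000j
  m=+1: Y*=0.36542 - 0.21805j  Y=-0.30144 - 0.09239j  product -0.13030 + 0.03197j
  m=+2: Y*=0.14053 - 0.26047j  Y=-0.30824 - 0.20853j  product -0.09763 + 0.05098j
  m=+3: Y*=-0.00394 - 0.09108j  Y=-0.10181 - 0.12627j  product -0.01110 + 0.00977j
Accumulated sum -0.46868 + 0.00000j; after 4π/(2l+1) scaling, -0.84137 + 0.00000j ⇒ P_3 = -0.841368

-0.841368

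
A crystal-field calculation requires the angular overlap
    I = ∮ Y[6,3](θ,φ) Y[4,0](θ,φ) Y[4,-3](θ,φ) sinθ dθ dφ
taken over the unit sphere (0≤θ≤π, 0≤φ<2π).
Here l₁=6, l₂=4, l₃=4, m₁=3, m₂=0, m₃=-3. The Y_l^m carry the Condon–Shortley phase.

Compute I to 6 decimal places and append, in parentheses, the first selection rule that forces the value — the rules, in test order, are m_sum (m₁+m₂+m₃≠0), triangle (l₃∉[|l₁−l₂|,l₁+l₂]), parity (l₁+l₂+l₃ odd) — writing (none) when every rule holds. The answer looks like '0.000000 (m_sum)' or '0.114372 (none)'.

0.123195 (none)

Checks pass: Σm=0; 14 even; l₃=4∈[2,10].
(2·6+1)(2·4+1)(2·4+1) = 1053
Δ: 6! 6! 2! / 15! → 1/1261260
sum: t=2:+1/4608 t=3:−1/1296 t=4:+1/4608 = -7/20736
3j²(6 4 4; 0 0 0) = Δ·Π!·Σ² = 20/1287  (sign -1)
sum: t=2:+1/11520 t=3:−1/25920 = 1/20736
3j²(6 4 4; 3 0 -3) = Δ·Π!·Σ² = 5/429  (sign -1)
combine: 4πI² = 1053·20/1287·5/429 = 300/1573
take √, sign +1: I = 0.12319450
No selection rule forces the value: the integral is nonzero (none).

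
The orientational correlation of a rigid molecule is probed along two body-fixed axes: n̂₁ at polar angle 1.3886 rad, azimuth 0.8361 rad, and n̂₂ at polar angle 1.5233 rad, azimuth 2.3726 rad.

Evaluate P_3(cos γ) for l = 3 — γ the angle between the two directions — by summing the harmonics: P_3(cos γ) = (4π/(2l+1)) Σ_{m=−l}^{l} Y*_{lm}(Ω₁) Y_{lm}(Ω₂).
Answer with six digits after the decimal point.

Term-by-term m-sum for l=3 (normalisation 4π/7 = 1.795196):
  term(m=-3) = -0.01695 + 0.16414j   from Y*(Ω₁)=-0.31989 + 0.23486j, Y(Ω₂)=0.27920 - 0.30813j
  term(m=-2) = -0.00865 - 0.00059j   from Y*(Ω₁)=-0.01813 + 0.17817j, Y(Ω₂)=0.00159 + 0.04839j
  term(m=-1) = 0.00291 - 0.08474j   from Y*(Ω₁)=-0.17809 - 0.19713j, Y(Ω₂)=0.22936 + 0.22196j
  term(m=+0) = 0.01015 + 0.00000j   from Y*(Ω₁)=-0.19175 + 0.00000j, Y(Ω₂)=-0.05295 + 0.00000j
  term(m=+1) = 0.00291 + 0.08474j   from Y*(Ω₁)=0.17809 - 0.19713j, Y(Ω₂)=-0.22936 + 0.22196j
  term(m=+2) = -0.00865 + 0.00059j   from Y*(Ω₁)=-0.01813 - 0.17817j, Y(Ω₂)=0.00159 - 0.04839j
  term(m=+3) = -0.01695 - 0.16414j   from Y*(Ω₁)=0.31989 + 0.23486j, Y(Ω₂)=-0.27920 - 0.30813j
Total Σ_m = -0.03523 + 0.00000j. Multiply by 1.795196: -0.06324 + 0.00000j. P_3(cos γ) = -0.063241

-0.063241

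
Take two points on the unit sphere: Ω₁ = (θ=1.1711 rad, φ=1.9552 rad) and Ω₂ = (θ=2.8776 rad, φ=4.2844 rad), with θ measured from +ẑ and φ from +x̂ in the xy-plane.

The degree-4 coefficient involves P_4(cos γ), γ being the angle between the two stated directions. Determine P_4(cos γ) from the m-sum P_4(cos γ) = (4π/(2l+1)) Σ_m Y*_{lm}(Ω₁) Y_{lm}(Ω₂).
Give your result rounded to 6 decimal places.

Expand P_4 via completeness: Σ_{m} conj(Y_{4,m}) at Ω₁ times Y_{4,m} at Ω₂ —
  [-4]  conj(Y_{4,-4})(Ω₁) = (0.010572, 0.318480) ; Y_{4,-4}(Ω₂) = (-0.000289, 0.002031) ; Δ = (-0.000650, -0.000070)
  [-3]  conj(Y_{4,-3})(Ω₁) = (0.348022, -0.154410) ; Y_{4,-3}(Ω₂) = (-0.020591, 0.006073) ; Δ = (-0.006228, 0.005293)
  [-2]  conj(Y_{4,-2})(Ω₁) = (-0.012242, -0.011842) ; Y_{4,-2}(Ω₂) = (-0.082464, -0.095011) ; Δ = (-0.000116, 0.002140)
  [-1]  conj(Y_{4,-1})(Ω₁) = (0.123376, -0.304987) ; Y_{4,-1}(Ω₂) = (0.174267, -0.382007) ; Δ = (-0.095007, -0.100280)
  [+0]  conj(Y_{4,0})(Ω₁) = (-0.078312, -0.000000) ; Y_{4,0}(Ω₂) = (0.575340, 0.000000) ; Δ = (-0.045056, -0.000000)
  [+1]  conj(Y_{4,1})(Ω₁) = (-0.123376, -0.304987) ; Y_{4,1}(Ω₂) = (-0.174267, -0.382007) ; Δ = (-0.095007, 0.100280)
  [+2]  conj(Y_{4,2})(Ω₁) = (-0.012242, 0.011842) ; Y_{4,2}(Ω₂) = (-0.082464, 0.095011) ; Δ = (-0.000116, -0.002140)
  [+3]  conj(Y_{4,3})(Ω₁) = (-0.348022, -0.154410) ; Y_{4,3}(Ω₂) = (0.020591, 0.006073) ; Δ = (-0.006228, -0.005293)
  [+4]  conj(Y_{4,4})(Ω₁) = (0.010572, -0.318480) ; Y_{4,4}(Ω₂) = (-0.000289, -0.002031) ; Δ = (-0.000650, 0.000070)
Σ over m = (-0.249057, 0.000000); ×(4π/9) → (-0.347749, 0.000000). Real part: -0.347749

-0.347749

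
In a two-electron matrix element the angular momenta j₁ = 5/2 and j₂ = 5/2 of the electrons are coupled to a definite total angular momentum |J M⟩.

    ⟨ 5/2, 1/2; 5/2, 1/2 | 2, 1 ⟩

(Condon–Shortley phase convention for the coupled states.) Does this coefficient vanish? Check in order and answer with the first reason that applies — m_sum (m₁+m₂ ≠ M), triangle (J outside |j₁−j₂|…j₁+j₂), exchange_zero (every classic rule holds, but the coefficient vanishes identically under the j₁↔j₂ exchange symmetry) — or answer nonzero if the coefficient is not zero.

exchange_zero

m-sum: m₁+m₂ = 1/2+1/2 = 1, M = 1  ✓
triangle: |j₁−j₂| = 0 ≤ J = 2 ≤ j₁+j₂ = 5  ✓
exchange: j₁=j₂ and m₁=m₂, and (−1)^(j₁+j₂−J) = (−1)^3 = −1 forces ⟨j₁m₁;j₂m₂|JM⟩ = −⟨j₂m₂;j₁m₁|JM⟩ = −⟨j₁m₁;j₂m₂|JM⟩ ⇒ the coefficient vanishes identically
Racah sum check: Σ_k collapses to 0 ⇒ CG = 0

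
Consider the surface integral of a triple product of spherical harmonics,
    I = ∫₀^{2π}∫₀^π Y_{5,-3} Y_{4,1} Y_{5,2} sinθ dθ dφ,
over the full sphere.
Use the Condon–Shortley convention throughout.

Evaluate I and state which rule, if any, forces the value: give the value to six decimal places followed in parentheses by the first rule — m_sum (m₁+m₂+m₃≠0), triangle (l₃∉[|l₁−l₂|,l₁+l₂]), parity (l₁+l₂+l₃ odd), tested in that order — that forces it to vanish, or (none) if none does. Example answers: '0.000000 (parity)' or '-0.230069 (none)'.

-0.118854 (none)

m-sum 0 ✓  L=14 even ✓  1≤5≤9 ✓
Π(2lᵢ+1) = 11×9×11 = 1089
triangle coeff Δ(5,4,5) = 1/3153150
Σ_t [0,4]: t=0:+1/69120 t=1:−1/1728 t=2:+1/576 t=3:−1/1728 t=4:+1/69120 = 7/11520
(3j)²=2/143 [(5 4 5; 0 0 0)], sign=-1
Σ_t [2,4]: t=2:+1/17280 t=3:−1/2880 t=4:+1/6912 = -1/6912
(3j)²=5/429 [(5 4 5; -3 1 2)], sign=+1
⇒ 4πI² = 30/169
I = (-1)√(30/169/(4π)) = -0.11885360
No selection rule forces the value: the integral is nonzero (none).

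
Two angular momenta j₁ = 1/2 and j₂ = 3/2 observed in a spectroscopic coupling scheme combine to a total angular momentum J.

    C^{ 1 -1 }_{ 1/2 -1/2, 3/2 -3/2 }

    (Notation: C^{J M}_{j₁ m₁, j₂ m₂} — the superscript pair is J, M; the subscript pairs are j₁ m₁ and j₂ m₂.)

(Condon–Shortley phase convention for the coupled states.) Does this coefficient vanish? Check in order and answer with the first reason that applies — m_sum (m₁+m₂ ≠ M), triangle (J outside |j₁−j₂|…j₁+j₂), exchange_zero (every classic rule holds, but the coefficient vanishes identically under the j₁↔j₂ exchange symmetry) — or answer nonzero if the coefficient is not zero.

m-sum: m₁+m₂ = -1/2+(-3/2) = -2, M = -1  ✗ ⇒ coefficient is 0

m_sum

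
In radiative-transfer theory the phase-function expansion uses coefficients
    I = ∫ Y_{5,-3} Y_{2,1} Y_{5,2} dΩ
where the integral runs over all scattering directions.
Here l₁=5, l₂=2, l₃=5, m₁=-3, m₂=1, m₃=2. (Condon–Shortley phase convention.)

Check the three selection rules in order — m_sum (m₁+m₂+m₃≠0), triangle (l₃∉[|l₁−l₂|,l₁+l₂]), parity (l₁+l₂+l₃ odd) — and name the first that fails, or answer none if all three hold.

m₁+m₂+m₃ = -3 + 1 + 2 = 0  ✓
triangle: |5−2|=3 ≤ l₃=5 ≤ 5+2=7  ✓
parity: l₁+l₂+l₃ = 12 is even  ✓

none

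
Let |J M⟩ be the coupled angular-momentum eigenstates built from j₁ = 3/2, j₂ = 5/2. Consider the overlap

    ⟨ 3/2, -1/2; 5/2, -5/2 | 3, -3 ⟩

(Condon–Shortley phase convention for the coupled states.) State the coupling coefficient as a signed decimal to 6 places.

+0.790569

triangle: 1!·2!·4!/8! = 48/40320
(j±m)!: 1!·2!·0!·5!·0!·6! = 172800
prefactor² = (2J+1)·Δ·N² = 1440
  k=0: +1/(0!·1!·2!·0!·0!·4!) = 1/48
Σ = 1/48  ⇒  CG² = 1440·(1/48)² = 5/8
CG = +√(5/8) = +0.790569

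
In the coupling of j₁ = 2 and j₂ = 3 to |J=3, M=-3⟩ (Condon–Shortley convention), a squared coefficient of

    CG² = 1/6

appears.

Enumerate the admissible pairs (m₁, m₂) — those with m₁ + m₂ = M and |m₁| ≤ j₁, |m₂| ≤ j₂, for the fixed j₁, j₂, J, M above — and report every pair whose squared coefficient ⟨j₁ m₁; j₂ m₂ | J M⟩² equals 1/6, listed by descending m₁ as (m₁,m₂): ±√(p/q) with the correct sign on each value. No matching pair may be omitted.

Admissible pairs with m₁+m₂ = M = -3: (-2,-1), (-1,-2), (0,-3)
  (m₁,m₂)=(0,-3): CG² = 5/12, CG = +√(5/12)
  (m₁,m₂)=(-1,-2): CG² = 5/12, CG = −√(5/12)
  (m₁,m₂)=(-2,-1): CG² = 1/6, CG = +√(1/6)   ← matches the target
Pairs with CG² = 1/6: (-2,-1): +√(1/6)

(-2,-1): +√(1/6)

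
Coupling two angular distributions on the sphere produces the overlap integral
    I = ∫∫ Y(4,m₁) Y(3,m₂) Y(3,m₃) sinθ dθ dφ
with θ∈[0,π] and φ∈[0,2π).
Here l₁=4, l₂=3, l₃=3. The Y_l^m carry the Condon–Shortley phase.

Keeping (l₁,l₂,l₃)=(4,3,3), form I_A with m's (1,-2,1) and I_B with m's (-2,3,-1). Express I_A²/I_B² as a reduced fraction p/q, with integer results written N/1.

l's match ⇒ only the (l;m) 3-j factors differ between A and B.
A: triangle coeff Δ(4,3,3) = 1/34650; Σ_t [0,1]: t=0:+1/144 t=1:−1/48 = -1/72; (3j)²=16/693 [(4 3 3; 1 -2 1)], sign=-1
B: triangle coeff Δ(4,3,3) = 1/34650; Σ_t [4,4]: t=4:+1/192 = 1/192; (3j)²=3/77 [(4 3 3; -2 3 -1)], sign=+1
I_A²/I_B² = (16/693)/(3/77) = 16/27

16/27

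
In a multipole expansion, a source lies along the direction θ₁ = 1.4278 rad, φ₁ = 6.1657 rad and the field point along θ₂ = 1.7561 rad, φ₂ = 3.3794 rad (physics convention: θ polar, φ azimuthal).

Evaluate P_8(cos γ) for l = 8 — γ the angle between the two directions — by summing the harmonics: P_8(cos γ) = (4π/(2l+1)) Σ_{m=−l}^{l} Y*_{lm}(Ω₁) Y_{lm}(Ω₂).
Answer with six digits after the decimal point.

-0.263494

Addition theorem: P_8(cos γ) = (4π/17) Σ_m Y*_{lm}(Ω₁) Y_{lm}(Ω₂), m = −8…8:
  m=-8: (0.280086, -0.383409) × (-0.146177, -0.424460) = (-0.203684, -0.062840)  (running Σ = (-0.203684, -0.062840))
  m=-7: (0.186076, -0.200382) × (-0.031546, -0.335130) = (-0.073024, -0.056039)  (running Σ = (-0.276708, -0.118878))
  m=-6: (-0.187463, 0.159478) × (-0.023895, 0.164842) = (-0.021809, -0.034712)  (running Σ = (-0.298517, -0.153591))
  m=-5: (-0.246986, 0.164452) × (-0.127526, 0.317661) = (-0.020743, -0.099430)  (running Σ = (-0.319260, -0.253020))
  m=-4: (0.144392, -0.073336) × (0.035254, -0.049427) = (0.001466, -0.009722)  (running Σ = (-0.317794, -0.262743))
  m=-3: (0.281858, -0.103671) × (0.249840, -0.216236) = (0.048002, -0.086849)  (running Σ = (-0.269792, -0.349591))
  m=-2: (-0.119111, 0.028514) × (-0.010794, 0.005560) = (0.001127, -0.000970)  (running Σ = (-0.268665, -0.350561))
  m=-1: (-0.297975, 0.035170) × (-0.312869, 0.075838) = (0.090560, -0.033601)  (running Σ = (-0.178105, -0.384163))
  m=0: (0.110581, -0.000000) × (-0.002252, 0.000000) = (-0.000249, 0.000000)  (running Σ = (-0.178354, -0.384163))
  m=1: (0.297975, 0.035170) × (0.312869, 0.075838) = (0.090560, 0.033601)  (running Σ = (-0.087794, -0.350561))
  m=2: (-0.119111, -0.028514) × (-0.010794, -0.005560) = (0.001127, 0.000970)  (running Σ = (-0.086667, -0.349591))
  m=3: (-0.281858, -0.103671) × (-0.249840, -0.216236) = (0.048002, 0.086849)  (running Σ = (-0.038665, -0.262743))
  m=4: (0.144392, 0.073336) × (0.035254, 0.049427) = (0.001466, 0.009722)  (running Σ = (-0.037199, -0.253020))
  m=5: (0.246986, 0.164452) × (0.127526, 0.317661) = (-0.020743, 0.099430)  (running Σ = (-0.057942, -0.153591))
  m=6: (-0.187463, -0.159478) × (-0.023895, -0.164842) = (-0.021809, 0.034712)  (running Σ = (-0.079751, -0.118878))
  m=7: (-0.186076, -0.200382) × (0.031546, -0.335130) = (-0.073024, 0.056039)  (running Σ = (-0.152775, -0.062840))
  m=8: (0.280086, 0.383409) × (-0.146177, 0.424460) = (-0.203684, 0.062840)  (running Σ = (-0.356459, -0.000000))
Total Σ_m = (-0.356459, -0.000000). Multiply by 0.739198: (-0.263494, -0.000000). P_8(cos γ) = -0.263494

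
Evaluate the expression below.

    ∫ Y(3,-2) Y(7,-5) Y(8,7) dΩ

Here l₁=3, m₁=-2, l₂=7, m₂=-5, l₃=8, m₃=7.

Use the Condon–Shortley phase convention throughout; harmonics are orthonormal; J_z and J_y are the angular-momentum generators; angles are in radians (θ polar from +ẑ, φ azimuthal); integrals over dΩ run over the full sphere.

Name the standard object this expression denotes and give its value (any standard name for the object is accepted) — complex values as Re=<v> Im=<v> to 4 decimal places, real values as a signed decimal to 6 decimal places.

Gaunt coefficient, -0.191458

This is a Gaunt coefficient — the integral of a triple product of spherical harmonics over the sphere.
Checks pass: Σm=0; 18 even; l₃=8∈[4,10].
(2·3+1)(2·7+1)(2·8+1) = 1785
Δ: 2! 4! 12! / 19! → 1/5290740
sum: t=0:+1/7257600 t=1:−1/2073600 t=2:+1/7257600 = -1/4838400
3j²(3 7 8; 0 0 0) = Δ·Π!·Σ² = 252/20995  (sign -1)
sum: t=1:−1/958003200 t=2:+1/5748019200 = -1/1149603840
3j²(3 7 8; -2 -5 7) = Δ·Π!·Σ² = 125/5814  (sign +1)
combine: 4πI² = 1785·252/20995·125/5814 = 36750/79781
take √, sign -1: I = -0.19145821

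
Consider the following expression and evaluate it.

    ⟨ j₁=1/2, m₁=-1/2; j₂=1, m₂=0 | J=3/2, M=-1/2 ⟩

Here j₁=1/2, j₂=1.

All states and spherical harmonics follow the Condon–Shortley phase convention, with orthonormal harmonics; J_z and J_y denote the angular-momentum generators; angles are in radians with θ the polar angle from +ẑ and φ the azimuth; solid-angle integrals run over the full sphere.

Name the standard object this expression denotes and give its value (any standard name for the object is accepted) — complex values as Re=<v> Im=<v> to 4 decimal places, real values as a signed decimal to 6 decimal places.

This is a Clebsch–Gordan (vector-coupling) coefficient.
triangle: 0!·1!·2!/4! = 2/24
(j±m)!: 0!·1!·1!·1!·1!·2! = 2
prefactor² = (2J+1)·Δ·N² = 2/3
  k=0: +1/(0!·0!·1!·1!·0!·1!) = 1
Σ = 1  ⇒  CG² = 2/3·1² = 2/3
CG = +√(2/3) = +0.816497

Clebsch–Gordan coefficient, +√(2/3) ≈ +0.816497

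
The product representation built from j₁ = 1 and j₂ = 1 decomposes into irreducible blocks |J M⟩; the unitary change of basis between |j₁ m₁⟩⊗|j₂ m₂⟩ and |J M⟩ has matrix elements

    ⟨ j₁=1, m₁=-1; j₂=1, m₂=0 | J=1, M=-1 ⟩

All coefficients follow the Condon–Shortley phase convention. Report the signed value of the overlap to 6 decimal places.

j₁+j₂−J=1  J+j₁−j₂=1  J−j₁+j₂=1  j₁+j₂+J+1=4
(j₁±m₁, j₂±m₂, J±M) = (0,2,1,1,0,2)
P² = 1/2
sum k=1..1:
  [1] −1/1 = -1
S = -1
C² = P²·S² = 1/2 ; C = -0.707107

-0.707107  (= −√(1/2))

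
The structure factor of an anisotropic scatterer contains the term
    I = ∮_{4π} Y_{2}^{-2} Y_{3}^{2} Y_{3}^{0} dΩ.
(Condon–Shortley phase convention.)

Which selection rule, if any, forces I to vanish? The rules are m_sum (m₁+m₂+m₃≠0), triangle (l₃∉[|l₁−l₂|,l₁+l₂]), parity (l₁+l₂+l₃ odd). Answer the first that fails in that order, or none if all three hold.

none

azimuthal sum: -2 + 2 + 0 = 0  ✓
1 ≤ 3 ≤ 5 (triangle on l)  ✓
L = 2 + 3 + 3 = 8 (even)  ✓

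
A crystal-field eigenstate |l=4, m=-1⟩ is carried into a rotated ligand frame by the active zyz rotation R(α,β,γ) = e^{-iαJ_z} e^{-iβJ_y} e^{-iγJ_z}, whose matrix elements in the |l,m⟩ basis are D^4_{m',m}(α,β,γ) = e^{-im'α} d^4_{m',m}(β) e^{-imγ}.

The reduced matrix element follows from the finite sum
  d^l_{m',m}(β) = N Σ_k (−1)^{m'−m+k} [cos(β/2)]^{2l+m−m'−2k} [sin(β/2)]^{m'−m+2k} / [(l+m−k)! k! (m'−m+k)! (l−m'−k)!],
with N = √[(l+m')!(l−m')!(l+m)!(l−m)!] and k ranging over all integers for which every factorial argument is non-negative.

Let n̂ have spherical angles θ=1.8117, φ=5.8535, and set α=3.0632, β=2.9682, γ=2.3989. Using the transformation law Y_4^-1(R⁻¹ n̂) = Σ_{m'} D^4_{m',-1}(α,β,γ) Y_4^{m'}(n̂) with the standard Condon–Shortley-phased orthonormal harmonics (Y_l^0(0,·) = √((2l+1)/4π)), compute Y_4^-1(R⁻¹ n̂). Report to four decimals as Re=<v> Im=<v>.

Need the full column D^4_{m',-1} for m'=−4..4 at α=3.0632, β=2.9682, γ=2.3989.
cos(β/2)=0.086588, sin(β/2)=0.996244
d^4_{-4,-1}: single k=3 term ⇒ +0.000036;  D = -0.000018+0.000031i
d^4_{-3,-1}: k∈[2..3] ⇒ +0.000003 -0.000733 = -0.000729;  D = -0.000407+0.000605i
d^4_{-2,-1}: k∈[1..3] ⇒ +0.000000 -0.000102 +0.009010 = +0.008908;  D = -0.005541+0.006975i
d^4_{-1,-1}: k∈[0..3] ⇒ +0.000000 -0.000006 +0.001661 -0.073301 = -0.071646;  D = -0.048821+0.052437i
d^4_{0,-1}: k∈[0..3] ⇒ -0.000000 +0.000129 -0.017095 +0.377166 = +0.360200;  D = -0.265341+0.243594i
d^4_{1,-1}: k∈[0..3] ⇒ +0.000004 -0.001661 +0.109951 -0.970346 = -0.862052;  D = -0.678735+0.531462i
d^4_{2,-1}: k∈[0..2] ⇒ -0.000068 +0.013515 -0.357811 = -0.344364;  D = +0.286928-0.190418i
d^4_{3,-1}: k∈[0..1] ⇒ +0.000733 -0.058181 = -0.057448;  D = -0.050207+0.027920i
d^4_{4,-1}: single k=0 term ⇒ -0.004768;  D = +0.004335-0.001984i
Y_4^{m'}(θ=1.8117,φ=5.8535) and Σ D·Y over m':
  (-0.0000+0.0000i)·(-0.0580+0.3893i)  (-0.0004+0.0006i)·(-0.0760-0.2627i)  (-0.0055+0.0070i)·(-0.1239-0.1437i)  (-0.0488+0.0524i)·(+0.2592+0.1188i)  (-0.2653+0.2436i)·(+0.1487+0.0000i)  (-0.6787+0.5315i)·(-0.2592+0.1188i)  (+0.2869-0.1904i)·(-0.1239+0.1437i)  (-0.0502+0.0279i)·(+0.0760-0.2627i)  (+0.0043-0.0020i)·(-0.0580-0.3893i)
Y_4^-1(R⁻¹ n̂) = +0.050654-0.095818i

Re=0.0507 Im=-0.0958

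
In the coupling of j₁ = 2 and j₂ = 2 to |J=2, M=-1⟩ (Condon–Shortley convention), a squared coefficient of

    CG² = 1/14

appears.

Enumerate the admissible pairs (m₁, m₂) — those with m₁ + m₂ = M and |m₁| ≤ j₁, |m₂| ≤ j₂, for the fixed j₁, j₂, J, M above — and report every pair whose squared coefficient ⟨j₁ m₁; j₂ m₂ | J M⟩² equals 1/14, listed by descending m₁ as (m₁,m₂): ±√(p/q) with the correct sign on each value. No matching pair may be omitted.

(0,-1): −√(1/14); (-1,0): −√(1/14)

Admissible pairs with m₁+m₂ = M = -1: (-2,1), (-1,0), (0,-1), (1,-2)
  (m₁,m₂)=(1,-2): CG² = 3/7, CG = +√(3/7)
  (m₁,m₂)=(0,-1): CG² = 1/14, CG = −√(1/14)   ← matches the target
  (m₁,m₂)=(-1,0): CG² = 1/14, CG = −√(1/14)   ← matches the target
  (m₁,m₂)=(-2,1): CG² = 3/7, CG = +√(3/7)
Pairs with CG² = 1/14: (0,-1): −√(1/14); (-1,0): −√(1/14)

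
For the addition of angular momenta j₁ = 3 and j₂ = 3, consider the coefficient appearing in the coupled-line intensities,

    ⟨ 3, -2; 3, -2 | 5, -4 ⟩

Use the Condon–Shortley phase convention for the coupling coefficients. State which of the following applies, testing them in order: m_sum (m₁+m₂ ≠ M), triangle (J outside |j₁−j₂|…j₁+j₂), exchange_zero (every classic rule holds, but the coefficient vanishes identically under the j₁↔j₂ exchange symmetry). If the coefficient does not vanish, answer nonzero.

exchange_zero

m-sum: m₁+m₂ = -2+(-2) = -4, M = -4  ✓
triangle: |j₁−j₂| = 0 ≤ J = 5 ≤ j₁+j₂ = 6  ✓
exchange: j₁=j₂ and m₁=m₂, and (−1)^(j₁+j₂−J) = (−1)^1 = −1 forces ⟨j₁m₁;j₂m₂|JM⟩ = −⟨j₂m₂;j₁m₁|JM⟩ = −⟨j₁m₁;j₂m₂|JM⟩ ⇒ the coefficient vanishes identically
Racah sum check: Σ_k collapses to 0 ⇒ CG = 0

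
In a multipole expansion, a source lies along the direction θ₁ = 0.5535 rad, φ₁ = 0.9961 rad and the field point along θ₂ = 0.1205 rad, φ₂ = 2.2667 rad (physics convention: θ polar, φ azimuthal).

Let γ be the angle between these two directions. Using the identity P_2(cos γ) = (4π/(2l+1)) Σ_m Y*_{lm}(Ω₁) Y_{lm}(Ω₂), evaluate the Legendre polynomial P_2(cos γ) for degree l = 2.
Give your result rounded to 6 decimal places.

Term-by-term m-sum for l=2 (normalisation 4π/5 = 2.513274):
  m=-2: (-0.043660+0.097400i) × (-0.000994+0.005493i) = -0.000492-0.000337i  (running Σ = -0.000492-0.000337i)
  m=-1: (+0.187790+0.289972i) × (-0.059103-0.070756i) = +0.009418-0.030426i  (running Σ = +0.008927-0.030762i)
  m=0: (+0.369330-0.000000i) × (+0.617111+0.000000i) = +0.227917+0.000000i  (running Σ = +0.236844-0.030762i)
  m=1: (-0.187790+0.289972i) × (+0.059103-0.070756i) = +0.009418+0.030426i  (running Σ = +0.246262-0.000337i)
  m=2: (-0.043660-0.097400i) × (-0.000994-0.005493i) = -0.000492+0.000337i  (running Σ = +0.245771-0.000000i)
Total Σ_m = +0.245771-0.000000i. Multiply by 2.513274: +0.617689-0.000000i. P_2(cos γ) = 0.617689

0.617689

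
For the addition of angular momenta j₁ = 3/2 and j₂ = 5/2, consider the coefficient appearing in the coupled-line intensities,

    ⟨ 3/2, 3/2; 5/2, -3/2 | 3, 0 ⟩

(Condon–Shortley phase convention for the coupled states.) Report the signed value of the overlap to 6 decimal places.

√[7·1!2!4!/8! · 3!0!1!4!3!3!] = √(216/5)
  +(−1)^0/∏(0,1,0,1,2,3)! = 1/12  (running 1/12)
⟨..|..⟩ = √(216/5)·(1/12) = +0.547723

+√(3/10) = +0.547723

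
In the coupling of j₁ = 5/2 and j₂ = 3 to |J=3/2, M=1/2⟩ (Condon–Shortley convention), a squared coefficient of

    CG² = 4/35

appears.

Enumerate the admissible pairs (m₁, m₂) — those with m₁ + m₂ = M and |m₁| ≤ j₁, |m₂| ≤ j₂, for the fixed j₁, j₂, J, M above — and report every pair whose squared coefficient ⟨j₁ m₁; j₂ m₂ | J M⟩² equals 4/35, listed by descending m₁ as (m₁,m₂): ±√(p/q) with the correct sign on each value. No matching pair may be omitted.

(1/2,0): +√(4/35)

Admissible pairs with m₁+m₂ = M = 1/2: (-5/2,3), (-3/2,2), (-1/2,1), (1/2,0), (3/2,-1), (5/2,-2)
  (m₁,m₂)=(5/2,-2): CG² = 5/21, CG = +√(5/21)
  (m₁,m₂)=(3/2,-1): CG² = 7/30, CG = −√(7/30)
  (m₁,m₂)=(1/2,0): CG² = 4/35, CG = +√(4/35)   ← matches the target
  (m₁,m₂)=(-1/2,1): CG² = 1/105, CG = −√(1/105)
  (m₁,m₂)=(-3/2,2): CG² = 1/21, CG = −√(1/21)
  (m₁,m₂)=(-5/2,3): CG² = 5/14, CG = +√(5/14)
Pairs with CG² = 4/35: (1/2,0): +√(4/35)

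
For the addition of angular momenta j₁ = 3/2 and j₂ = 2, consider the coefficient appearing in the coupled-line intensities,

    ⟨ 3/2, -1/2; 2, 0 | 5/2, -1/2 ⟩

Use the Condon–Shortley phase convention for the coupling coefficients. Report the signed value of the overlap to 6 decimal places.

-0.292770

j₁+j₂−J=1  J+j₁−j₂=2  J−j₁+j₂=3  j₁+j₂+J+1=7
(j₁±m₁, j₂±m₂, J±M) = (1,2,2,2,2,3)
P² = 48/35
sum k=0..1:
  [0] +1/4 = 1/4
  [1] −1/2 = -1/2
S = -1/4
C² = P²·S² = 3/35 ; C = -0.292770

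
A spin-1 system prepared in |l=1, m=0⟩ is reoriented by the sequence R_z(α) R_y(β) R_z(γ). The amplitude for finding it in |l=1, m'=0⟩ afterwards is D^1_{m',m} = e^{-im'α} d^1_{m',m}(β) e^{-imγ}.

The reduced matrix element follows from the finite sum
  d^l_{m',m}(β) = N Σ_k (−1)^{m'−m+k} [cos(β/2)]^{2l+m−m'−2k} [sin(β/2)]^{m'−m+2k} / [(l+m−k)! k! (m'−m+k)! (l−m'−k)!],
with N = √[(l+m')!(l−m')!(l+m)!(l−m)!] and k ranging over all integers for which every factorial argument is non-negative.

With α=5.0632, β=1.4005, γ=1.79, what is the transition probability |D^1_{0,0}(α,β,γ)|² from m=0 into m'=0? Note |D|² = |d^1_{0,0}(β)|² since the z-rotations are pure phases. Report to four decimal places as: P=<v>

D^1_{0,0}(5.0632,1.4005,1.7900) = e^{-i·0·5.0632}·d^1_{0,0}(1.4005)·e^{-i·0·1.7900}. Compute d first:
With c≡cos(β/2)=0.764681 and s≡sin(β/2)=0.644409, N=[1·1·1·1]^{1/2}=1.000000
k: max(0,(0)−(0))=0 … min(1+(0),1−(0))=1
  k=0: (−1)^0·1.0000/(1)·0.7647^2·0.6444^0 = +0.584737
  k=1: (−1)^1·1.0000/(1)·0.7647^0·0.6444^2 = -0.415263
d^1_{0,0}(1.4005) = +0.584737 -0.415263 = +0.169474
|D^1_{0,0}|² = |d^1_{0,0}(β)|² = (+0.169474)² = 0.028722 (the z-rotation phases have unit modulus)

P=0.0287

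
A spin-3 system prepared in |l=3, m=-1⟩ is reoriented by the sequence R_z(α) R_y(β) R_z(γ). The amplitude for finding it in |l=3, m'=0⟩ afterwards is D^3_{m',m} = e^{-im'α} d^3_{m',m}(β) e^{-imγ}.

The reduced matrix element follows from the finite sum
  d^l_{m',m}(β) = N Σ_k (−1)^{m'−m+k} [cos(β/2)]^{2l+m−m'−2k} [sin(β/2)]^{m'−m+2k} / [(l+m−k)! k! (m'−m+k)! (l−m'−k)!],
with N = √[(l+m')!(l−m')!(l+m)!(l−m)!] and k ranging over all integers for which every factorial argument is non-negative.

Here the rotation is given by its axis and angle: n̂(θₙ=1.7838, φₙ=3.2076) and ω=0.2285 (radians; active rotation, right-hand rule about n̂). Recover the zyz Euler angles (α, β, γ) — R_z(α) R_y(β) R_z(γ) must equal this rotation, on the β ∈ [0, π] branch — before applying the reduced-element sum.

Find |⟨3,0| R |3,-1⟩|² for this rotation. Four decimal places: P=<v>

Axis–angle → zyz. n̂ = (sinθₙcosφₙ, sinθₙsinφₙ, cosθₙ) = (-0.975272, -0.064469, -0.211397), ω = 0.2285.
R = I cosω + sinω [n̂]ₓ + (1−cosω) n̂n̂ᵀ gives
  R = [+0.998730, +0.049519, -0.009244; -0.046251, +0.974115, +0.221270; +0.019962, -0.220561, +0.975169]
β = atan2(√(R₁₃²+R₂₃²), R₃₃) = 0.223314; α = atan2(R₂₃, R₁₃) mod 2π = 1.612551; γ = atan2(R₃₂, −R₃₁) mod 2π = 4.622129
First d^3_{0,-1}(β=0.2233), then the phase factors e^{-i(0)α} and e^{-i(-1)γ}:
c=cos(0.223314/2)=0.993773, s=sin(0.223314/2)=0.111425; N=√[6·6·2·24]=41.569219
The bounds max(0,m−m')=0 and min(l+m,l−m')=2 give 3 terms
  k=0: (−1)^1·41.5692/(12)·0.9938^5·0.1114^1 = -0.374119
  k=1: (−1)^2·41.5692/(4)·0.9938^3·0.1114^3 = +0.014110
  k=2: (−1)^3·41.5692/(12)·0.9938^1·0.1114^5 = -0.000059
d^3_{0,-1}(0.2233) = -0.374119 +0.014110 -0.000059 = -0.360068
|D^3_{0,-1}|² = |d^3_{0,-1}(β)|² = (-0.360068)² = 0.129649 (the z-rotation phases have unit modulus)

P=0.1296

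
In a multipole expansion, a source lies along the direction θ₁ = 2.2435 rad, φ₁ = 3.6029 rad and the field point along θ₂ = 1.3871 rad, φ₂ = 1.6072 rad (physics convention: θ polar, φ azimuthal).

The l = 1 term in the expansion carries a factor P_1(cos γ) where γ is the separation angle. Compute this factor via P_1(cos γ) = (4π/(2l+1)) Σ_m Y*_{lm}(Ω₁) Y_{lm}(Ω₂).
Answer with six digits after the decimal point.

Expand P_1 via completeness: Σ_{m} conj(Y_{1,m}) at Ω₁ times Y_{1,m} at Ω₂ —
  [-1]  conj(Y_{1,-1})(Ω₁) = -0.241979-0.120282i ; Y_{1,-1}(Ω₂) = -0.012363-0.339456i ; Δ = -0.037839+0.083628i
  [+0]  conj(Y_{1,0})(Ω₁) = -0.304450-0.000000i ; Y_{1,0}(Ω₂) = +0.089251+0.000000i ; Δ = -0.027172-0.000000i
  [+1]  conj(Y_{1,1})(Ω₁) = +0.241979-0.120282i ; Y_{1,1}(Ω₂) = +0.012363-0.339456i ; Δ = -0.037839-0.083628i
Σ over m = -0.102850+0.000000i; ×(4π/3) → -0.430818+0.000000i. Real part: -0.430818

-0.430818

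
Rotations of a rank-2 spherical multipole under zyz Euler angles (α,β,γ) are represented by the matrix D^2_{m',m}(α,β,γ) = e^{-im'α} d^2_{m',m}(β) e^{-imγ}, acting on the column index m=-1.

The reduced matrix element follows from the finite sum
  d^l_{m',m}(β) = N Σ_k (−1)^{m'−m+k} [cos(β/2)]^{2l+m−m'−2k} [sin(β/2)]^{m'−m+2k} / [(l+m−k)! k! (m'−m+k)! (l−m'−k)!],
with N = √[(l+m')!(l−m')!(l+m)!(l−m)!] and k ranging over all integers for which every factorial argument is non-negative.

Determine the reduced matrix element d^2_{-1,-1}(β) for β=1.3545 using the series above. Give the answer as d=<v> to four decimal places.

d=-0.3466

d^2_{-1,-1}(β=1.3545) via the finite sum:
Half-angle: c=0.779299, s=0.626652. N=√(1·6·1·6)=6.000000
k∈{0,1} keeps every argument non-negative
  k=0: (−1)^0·6.0000/(6)·0.7793^4·0.6267^0 = +0.368822
  k=1: (−1)^1·6.0000/(2)·0.7793^2·0.6267^2 = -0.715456
d^2_{-1,-1}(1.3545) = +0.368822 -0.715456 = -0.346634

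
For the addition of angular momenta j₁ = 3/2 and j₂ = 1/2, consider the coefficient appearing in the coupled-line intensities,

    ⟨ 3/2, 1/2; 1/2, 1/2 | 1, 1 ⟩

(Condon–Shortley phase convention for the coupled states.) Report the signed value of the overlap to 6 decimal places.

−√(1/4) = -0.500000

triangle: 1!·2!·0!/4! = 2/24
(j±m)!: 2!·1!·1!·0!·2!·0! = 4
prefactor² = (2J+1)·Δ·N² = 1
  k=1: −1/(1!·0!·0!·0!·2!·0!) = -1/2
Σ = -1/2  ⇒  CG² = 1·(-1/2)² = 1/4
CG = −√(1/4) = -0.500000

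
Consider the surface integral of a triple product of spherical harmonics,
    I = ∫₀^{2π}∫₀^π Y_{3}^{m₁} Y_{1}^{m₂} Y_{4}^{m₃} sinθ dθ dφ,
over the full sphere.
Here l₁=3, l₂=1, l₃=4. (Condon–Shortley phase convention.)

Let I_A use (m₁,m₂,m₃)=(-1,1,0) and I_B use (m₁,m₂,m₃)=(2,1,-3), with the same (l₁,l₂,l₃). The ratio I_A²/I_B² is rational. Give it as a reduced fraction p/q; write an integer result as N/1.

2/7

Shared (l₁,l₂,l₃)=(3,1,4): N and (l;000)² cancel in I_A²/I_B².
A: Δ = 0!·6!·2!/9! = 1/252; Racah Σ t=0..0: t=0:+1/96 = 1/96; ⇒ 3j(3 1 4; -1 1 0)² = 1/42, sgn +1
B: Δ = 0!·6!·2!/9! = 1/252; Racah Σ t=0..0: t=0:+1/240 = 1/240; ⇒ 3j(3 1 4; 2 1 -3)² = 1/12, sgn -1
I_A²/I_B² = (1/42)/(1/12) = 2/7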